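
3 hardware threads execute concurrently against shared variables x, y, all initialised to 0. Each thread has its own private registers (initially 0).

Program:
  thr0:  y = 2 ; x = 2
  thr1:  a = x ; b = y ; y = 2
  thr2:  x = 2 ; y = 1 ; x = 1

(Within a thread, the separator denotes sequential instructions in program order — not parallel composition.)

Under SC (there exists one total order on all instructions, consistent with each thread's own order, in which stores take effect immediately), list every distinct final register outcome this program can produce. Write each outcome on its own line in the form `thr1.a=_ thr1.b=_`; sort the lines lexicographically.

thr1.a=0 thr1.b=0
thr1.a=0 thr1.b=1
thr1.a=0 thr1.b=2
thr1.a=1 thr1.b=1
thr1.a=1 thr1.b=2
thr1.a=2 thr1.b=0
thr1.a=2 thr1.b=1
thr1.a=2 thr1.b=2

outcome vector order: (thr1.a,thr1.b)
|SC outcomes| = 8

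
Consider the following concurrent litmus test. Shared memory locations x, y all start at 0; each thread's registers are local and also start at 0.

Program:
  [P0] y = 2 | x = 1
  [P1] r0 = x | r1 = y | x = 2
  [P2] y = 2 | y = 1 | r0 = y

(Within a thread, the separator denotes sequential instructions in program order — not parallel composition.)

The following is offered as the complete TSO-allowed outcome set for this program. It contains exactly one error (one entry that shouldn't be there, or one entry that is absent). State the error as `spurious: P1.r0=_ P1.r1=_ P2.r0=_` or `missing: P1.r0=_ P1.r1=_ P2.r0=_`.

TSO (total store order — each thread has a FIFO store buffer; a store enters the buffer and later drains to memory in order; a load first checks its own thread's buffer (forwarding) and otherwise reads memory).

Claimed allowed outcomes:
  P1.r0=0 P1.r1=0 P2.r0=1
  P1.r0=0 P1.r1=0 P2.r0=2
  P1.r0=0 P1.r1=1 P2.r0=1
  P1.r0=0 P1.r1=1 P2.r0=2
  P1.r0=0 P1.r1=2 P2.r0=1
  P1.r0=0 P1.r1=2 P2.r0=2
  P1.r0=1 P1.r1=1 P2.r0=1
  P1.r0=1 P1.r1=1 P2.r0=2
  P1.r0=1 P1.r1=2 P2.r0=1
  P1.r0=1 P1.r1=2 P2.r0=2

spurious: P1.r0=1 P1.r1=1 P2.r0=2

outcome vector order: (P1.r0,P1.r1,P2.r0)
under TSO → (0,0,1); (0,0,2); (0,1,1); (0,1,2); (0,2,1); (0,2,2); (1,1,1); (1,2,1); (1,2,2)
claimed∖TSO = {(1,1,2)}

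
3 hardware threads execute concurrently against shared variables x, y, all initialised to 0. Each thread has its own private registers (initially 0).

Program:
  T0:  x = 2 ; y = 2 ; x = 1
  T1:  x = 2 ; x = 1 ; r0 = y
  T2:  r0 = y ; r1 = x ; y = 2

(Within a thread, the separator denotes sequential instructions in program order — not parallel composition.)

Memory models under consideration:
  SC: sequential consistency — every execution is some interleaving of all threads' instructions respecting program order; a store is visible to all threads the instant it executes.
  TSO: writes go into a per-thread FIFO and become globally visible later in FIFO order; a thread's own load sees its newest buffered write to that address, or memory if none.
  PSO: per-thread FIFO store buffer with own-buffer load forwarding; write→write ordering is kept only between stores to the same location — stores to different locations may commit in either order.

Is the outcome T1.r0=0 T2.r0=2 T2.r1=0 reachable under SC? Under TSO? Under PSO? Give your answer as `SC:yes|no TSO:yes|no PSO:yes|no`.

SC:no TSO:no PSO:yes

outcome vector order: (T1.r0,T2.r0,T2.r1)
[SC] allowed = {0/0/0 0/0/1 0/0/2 0/2/1 0/2/2 2/0/0 2/0/1 2/0/2 2/2/1 2/2/2}
[TSO] allowed = {0/0/0 0/0/1 0/0/2 0/2/1 0/2/2 2/0/0 2/0/1 2/0/2 2/2/1 2/2/2}
[PSO] allowed = {0/0/0 0/0/1 0/0/2 0/2/0 0/2/1 0/2/2 2/0/0 2/0/1 2/0/2 2/2/0 2/2/1 2/2/2}
target 0/2/0 ∈ {PSO}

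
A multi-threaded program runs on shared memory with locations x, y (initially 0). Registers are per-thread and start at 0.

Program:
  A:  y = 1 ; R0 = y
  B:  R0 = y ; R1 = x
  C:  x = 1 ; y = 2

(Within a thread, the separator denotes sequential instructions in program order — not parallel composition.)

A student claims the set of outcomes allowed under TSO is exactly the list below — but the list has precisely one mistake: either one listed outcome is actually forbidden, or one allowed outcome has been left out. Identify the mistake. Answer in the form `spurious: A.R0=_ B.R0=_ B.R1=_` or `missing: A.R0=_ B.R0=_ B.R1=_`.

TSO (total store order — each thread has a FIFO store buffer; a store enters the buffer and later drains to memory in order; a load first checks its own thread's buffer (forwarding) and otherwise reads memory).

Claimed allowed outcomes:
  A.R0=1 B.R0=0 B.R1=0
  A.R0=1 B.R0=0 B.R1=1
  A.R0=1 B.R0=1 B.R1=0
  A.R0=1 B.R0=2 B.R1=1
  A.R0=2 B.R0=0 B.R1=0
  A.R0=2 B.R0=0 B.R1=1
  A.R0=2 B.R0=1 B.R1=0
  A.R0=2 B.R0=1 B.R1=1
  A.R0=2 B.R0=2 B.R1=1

outcome vector order: (A.R0,B.R0,B.R1)
TSO: 10 outcomes — {100 101 110 111 121 200 201 210 211 221}
TSO∖claimed = {111}

missing: A.R0=1 B.R0=1 B.R1=1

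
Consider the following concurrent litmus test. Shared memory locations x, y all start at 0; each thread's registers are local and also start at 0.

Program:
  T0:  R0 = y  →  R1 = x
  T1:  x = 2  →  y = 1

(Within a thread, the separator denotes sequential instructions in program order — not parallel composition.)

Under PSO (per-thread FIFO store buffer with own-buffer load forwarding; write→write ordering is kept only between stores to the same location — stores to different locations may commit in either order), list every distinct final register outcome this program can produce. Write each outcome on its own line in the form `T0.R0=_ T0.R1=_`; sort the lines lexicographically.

T0.R0=0 T0.R1=0
T0.R0=0 T0.R1=2
T0.R0=1 T0.R1=0
T0.R0=1 T0.R1=2

outcome vector order: (T0.R0,T0.R1)
|PSO outcomes| = 4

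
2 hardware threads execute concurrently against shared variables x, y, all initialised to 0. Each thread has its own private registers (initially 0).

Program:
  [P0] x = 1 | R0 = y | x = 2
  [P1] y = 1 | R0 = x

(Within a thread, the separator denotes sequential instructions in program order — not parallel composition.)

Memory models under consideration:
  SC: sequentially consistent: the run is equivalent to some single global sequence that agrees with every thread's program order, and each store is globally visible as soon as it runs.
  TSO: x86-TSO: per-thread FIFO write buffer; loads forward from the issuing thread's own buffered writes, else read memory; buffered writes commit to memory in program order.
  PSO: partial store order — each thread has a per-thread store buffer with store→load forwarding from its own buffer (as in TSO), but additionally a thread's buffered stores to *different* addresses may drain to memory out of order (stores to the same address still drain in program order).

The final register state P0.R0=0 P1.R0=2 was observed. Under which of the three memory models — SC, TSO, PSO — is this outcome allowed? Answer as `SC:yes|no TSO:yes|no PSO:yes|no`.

outcome vector order: (P0.R0,P1.R0)
SC (5): <0 1>; <0 2>; <1 0>; <1 1>; <1 2>
TSO (6): <0 0>; <0 1>; <0 2>; <1 0>; <1 1>; <1 2>
PSO (6): <0 0>; <0 1>; <0 2>; <1 0>; <1 1>; <1 2>
target <0 2> ∈ {SC,TSO,PSO}

SC:yes TSO:yes PSO:yes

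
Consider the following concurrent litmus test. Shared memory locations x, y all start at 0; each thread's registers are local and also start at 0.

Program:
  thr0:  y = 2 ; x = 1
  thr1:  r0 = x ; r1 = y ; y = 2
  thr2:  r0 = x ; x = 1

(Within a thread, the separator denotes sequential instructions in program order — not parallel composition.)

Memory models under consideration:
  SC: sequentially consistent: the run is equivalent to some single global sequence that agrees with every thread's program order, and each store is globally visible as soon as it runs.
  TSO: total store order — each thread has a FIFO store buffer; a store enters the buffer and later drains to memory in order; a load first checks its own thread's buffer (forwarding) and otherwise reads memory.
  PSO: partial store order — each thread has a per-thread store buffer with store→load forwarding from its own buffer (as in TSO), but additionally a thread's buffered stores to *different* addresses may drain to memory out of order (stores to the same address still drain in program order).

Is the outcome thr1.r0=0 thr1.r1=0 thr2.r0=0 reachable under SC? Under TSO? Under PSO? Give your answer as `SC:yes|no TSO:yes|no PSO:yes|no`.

SC:yes TSO:yes PSO:yes

outcome vector order: (thr1.r0,thr1.r1,thr2.r0)
[SC] allowed = {000, 001, 020, 021, 100, 120, 121}
[TSO] allowed = {000, 001, 020, 021, 100, 120, 121}
[PSO] allowed = {000, 001, 020, 021, 100, 101, 120, 121}
target 000 ∈ {SC,TSO,PSO}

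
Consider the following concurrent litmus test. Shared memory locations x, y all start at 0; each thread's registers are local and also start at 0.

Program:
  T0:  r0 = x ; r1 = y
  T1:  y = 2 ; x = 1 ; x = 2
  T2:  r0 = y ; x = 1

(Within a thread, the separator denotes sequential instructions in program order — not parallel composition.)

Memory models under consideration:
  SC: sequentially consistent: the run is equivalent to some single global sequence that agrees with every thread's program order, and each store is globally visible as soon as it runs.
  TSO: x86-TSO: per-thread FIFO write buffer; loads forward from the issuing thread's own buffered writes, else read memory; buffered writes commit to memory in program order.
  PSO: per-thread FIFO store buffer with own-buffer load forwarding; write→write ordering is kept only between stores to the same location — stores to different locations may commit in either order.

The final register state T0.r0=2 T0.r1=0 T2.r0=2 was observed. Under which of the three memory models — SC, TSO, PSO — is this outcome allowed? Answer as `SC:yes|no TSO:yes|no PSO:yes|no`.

SC:no TSO:no PSO:yes

outcome vector order: (T0.r0,T0.r1,T2.r0)
SC: 9 outcomes — {000 002 020 022 100 120 122 220 222}
TSO: 9 outcomes — {000 002 020 022 100 120 122 220 222}
PSO: 12 outcomes — {000 002 020 022 100 102 120 122 200 202 220 222}
target 202 ∈ {PSO}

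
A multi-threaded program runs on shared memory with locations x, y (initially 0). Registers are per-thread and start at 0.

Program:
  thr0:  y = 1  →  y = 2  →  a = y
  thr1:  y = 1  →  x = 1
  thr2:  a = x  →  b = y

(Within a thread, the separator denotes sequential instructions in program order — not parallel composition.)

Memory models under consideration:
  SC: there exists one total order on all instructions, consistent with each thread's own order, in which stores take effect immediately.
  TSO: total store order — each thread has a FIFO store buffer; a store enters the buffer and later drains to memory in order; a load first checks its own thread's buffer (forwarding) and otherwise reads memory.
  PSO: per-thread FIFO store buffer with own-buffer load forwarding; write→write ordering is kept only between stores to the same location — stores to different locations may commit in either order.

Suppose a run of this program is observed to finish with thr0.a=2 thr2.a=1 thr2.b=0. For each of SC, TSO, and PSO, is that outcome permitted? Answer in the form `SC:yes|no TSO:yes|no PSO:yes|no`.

outcome vector order: (thr0.a,thr2.a,thr2.b)
SC (9): <1 0 0> <1 0 1> <1 0 2> <1 1 1> <2 0 0> <2 0 1> <2 0 2> <2 1 1> <2 1 2>
TSO (9): <1 0 0> <1 0 1> <1 0 2> <1 1 1> <2 0 0> <2 0 1> <2 0 2> <2 1 1> <2 1 2>
PSO (12): <1 0 0> <1 0 1> <1 0 2> <1 1 0> <1 1 1> <1 1 2> <2 0 0> <2 0 1> <2 0 2> <2 1 0> <2 1 1> <2 1 2>
target <2 1 0> ∈ {PSO}

SC:no TSO:no PSO:yes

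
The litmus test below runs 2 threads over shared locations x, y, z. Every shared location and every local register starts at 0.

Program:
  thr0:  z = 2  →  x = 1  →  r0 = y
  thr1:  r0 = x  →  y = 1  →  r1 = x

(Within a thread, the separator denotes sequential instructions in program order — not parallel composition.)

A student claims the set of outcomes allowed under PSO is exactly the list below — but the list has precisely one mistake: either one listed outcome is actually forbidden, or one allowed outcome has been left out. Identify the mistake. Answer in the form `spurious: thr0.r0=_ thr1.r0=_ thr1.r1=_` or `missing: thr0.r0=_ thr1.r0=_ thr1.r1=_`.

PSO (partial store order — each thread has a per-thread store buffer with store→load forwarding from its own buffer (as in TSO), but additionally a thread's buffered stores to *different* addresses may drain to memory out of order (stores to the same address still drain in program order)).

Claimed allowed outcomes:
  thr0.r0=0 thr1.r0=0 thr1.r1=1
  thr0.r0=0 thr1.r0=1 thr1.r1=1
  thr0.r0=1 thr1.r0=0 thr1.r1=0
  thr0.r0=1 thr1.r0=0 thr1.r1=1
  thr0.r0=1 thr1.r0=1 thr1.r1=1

missing: thr0.r0=0 thr1.r0=0 thr1.r1=0

outcome vector order: (thr0.r0,thr1.r0,thr1.r1)
PSO: 6 outcomes — {000, 001, 011, 100, 101, 111}
PSO∖claimed = {000}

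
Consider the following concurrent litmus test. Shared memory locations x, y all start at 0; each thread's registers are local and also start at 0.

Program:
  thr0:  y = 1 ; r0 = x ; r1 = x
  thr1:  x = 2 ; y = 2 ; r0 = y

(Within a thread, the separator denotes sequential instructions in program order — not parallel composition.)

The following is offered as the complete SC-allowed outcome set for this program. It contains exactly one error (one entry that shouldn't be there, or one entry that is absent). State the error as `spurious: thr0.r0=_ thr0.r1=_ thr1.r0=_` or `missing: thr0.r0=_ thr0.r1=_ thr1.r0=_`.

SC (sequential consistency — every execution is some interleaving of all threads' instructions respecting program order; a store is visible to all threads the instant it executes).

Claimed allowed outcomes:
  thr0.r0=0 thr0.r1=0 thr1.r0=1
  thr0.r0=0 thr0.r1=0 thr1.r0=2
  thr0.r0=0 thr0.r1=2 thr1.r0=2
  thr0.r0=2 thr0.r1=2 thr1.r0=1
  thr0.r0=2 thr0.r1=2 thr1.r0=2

outcome vector order: (thr0.r0,thr0.r1,thr1.r0)
[SC] allowed = {(0,0,2), (0,2,2), (2,2,1), (2,2,2)}
claimed∖SC = {(0,0,1)}

spurious: thr0.r0=0 thr0.r1=0 thr1.r0=1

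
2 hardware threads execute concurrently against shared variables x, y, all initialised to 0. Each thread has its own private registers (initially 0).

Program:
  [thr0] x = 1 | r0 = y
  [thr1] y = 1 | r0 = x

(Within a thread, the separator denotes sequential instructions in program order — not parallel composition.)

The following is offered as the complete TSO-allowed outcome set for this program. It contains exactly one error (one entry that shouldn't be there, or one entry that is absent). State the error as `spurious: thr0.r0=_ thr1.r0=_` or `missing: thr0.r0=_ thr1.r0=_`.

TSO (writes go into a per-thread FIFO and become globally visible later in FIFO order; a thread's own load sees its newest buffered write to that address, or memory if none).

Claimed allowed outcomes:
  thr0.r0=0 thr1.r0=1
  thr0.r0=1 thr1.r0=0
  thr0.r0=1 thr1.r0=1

missing: thr0.r0=0 thr1.r0=0

outcome vector order: (thr0.r0,thr1.r0)
[TSO] allowed = {00; 01; 10; 11}
TSO∖claimed = {00}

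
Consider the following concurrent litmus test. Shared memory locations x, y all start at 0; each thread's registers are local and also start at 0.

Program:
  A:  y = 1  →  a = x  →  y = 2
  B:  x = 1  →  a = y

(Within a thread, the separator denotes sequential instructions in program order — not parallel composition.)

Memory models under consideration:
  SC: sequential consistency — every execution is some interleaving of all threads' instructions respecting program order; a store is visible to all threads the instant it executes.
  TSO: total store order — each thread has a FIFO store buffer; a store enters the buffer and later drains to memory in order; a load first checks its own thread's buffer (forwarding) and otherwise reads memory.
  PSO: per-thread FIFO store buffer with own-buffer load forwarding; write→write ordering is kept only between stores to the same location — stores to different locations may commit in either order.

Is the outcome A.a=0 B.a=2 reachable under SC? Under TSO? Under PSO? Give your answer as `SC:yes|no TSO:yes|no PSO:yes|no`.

outcome vector order: (A.a,B.a)
SC: 5 outcomes — {(0,1), (0,2), (1,0), (1,1), (1,2)}
TSO: 6 outcomes — {(0,0), (0,1), (0,2), (1,0), (1,1), (1,2)}
PSO: 6 outcomes — {(0,0), (0,1), (0,2), (1,0), (1,1), (1,2)}
target (0,2) ∈ {SC,TSO,PSO}

SC:yes TSO:yes PSO:yes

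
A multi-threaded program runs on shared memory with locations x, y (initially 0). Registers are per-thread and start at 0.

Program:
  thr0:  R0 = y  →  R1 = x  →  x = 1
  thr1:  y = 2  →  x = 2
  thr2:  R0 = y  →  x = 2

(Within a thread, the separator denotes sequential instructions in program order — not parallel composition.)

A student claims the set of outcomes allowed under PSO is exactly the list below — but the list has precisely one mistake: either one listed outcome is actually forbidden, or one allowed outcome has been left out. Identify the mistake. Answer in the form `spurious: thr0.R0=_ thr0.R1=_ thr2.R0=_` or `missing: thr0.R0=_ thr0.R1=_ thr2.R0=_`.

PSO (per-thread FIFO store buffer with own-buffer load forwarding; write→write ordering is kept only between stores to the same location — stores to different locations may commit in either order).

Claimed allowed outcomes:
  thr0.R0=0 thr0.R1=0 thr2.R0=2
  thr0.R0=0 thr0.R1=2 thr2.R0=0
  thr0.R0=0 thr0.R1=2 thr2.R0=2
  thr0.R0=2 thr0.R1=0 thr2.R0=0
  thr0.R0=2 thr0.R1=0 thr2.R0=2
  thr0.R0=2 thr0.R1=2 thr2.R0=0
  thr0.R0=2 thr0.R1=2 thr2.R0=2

missing: thr0.R0=0 thr0.R1=0 thr2.R0=0

outcome vector order: (thr0.R0,thr0.R1,thr2.R0)
under PSO → 0/0/0, 0/0/2, 0/2/0, 0/2/2, 2/0/0, 2/0/2, 2/2/0, 2/2/2
PSO∖claimed = {0/0/0}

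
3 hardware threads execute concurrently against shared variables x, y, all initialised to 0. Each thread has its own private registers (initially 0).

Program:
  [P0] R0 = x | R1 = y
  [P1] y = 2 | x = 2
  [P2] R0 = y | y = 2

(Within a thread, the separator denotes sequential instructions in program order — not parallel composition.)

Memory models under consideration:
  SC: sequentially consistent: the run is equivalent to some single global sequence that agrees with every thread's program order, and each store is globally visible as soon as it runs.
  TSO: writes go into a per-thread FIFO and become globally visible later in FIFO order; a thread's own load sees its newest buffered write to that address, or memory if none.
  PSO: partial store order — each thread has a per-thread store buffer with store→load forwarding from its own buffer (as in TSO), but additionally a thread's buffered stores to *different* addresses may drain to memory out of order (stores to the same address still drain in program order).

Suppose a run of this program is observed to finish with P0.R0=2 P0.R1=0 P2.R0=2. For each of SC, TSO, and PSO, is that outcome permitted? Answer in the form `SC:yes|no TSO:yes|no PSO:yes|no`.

SC:no TSO:no PSO:yes

outcome vector order: (P0.R0,P0.R1,P2.R0)
under SC → <0 0 0>; <0 0 2>; <0 2 0>; <0 2 2>; <2 2 0>; <2 2 2>
under TSO → <0 0 0>; <0 0 2>; <0 2 0>; <0 2 2>; <2 2 0>; <2 2 2>
under PSO → <0 0 0>; <0 0 2>; <0 2 0>; <0 2 2>; <2 0 0>; <2 0 2>; <2 2 0>; <2 2 2>
target <2 0 2> ∈ {PSO}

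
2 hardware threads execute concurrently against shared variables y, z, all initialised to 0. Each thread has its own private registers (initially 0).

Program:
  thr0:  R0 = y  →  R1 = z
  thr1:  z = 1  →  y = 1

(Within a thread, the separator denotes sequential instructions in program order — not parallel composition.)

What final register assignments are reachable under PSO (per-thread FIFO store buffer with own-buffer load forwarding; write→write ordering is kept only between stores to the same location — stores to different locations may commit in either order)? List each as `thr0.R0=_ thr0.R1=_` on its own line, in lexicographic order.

outcome vector order: (thr0.R0,thr0.R1)
|PSO outcomes| = 4

thr0.R0=0 thr0.R1=0
thr0.R0=0 thr0.R1=1
thr0.R0=1 thr0.R1=0
thr0.R0=1 thr0.R1=1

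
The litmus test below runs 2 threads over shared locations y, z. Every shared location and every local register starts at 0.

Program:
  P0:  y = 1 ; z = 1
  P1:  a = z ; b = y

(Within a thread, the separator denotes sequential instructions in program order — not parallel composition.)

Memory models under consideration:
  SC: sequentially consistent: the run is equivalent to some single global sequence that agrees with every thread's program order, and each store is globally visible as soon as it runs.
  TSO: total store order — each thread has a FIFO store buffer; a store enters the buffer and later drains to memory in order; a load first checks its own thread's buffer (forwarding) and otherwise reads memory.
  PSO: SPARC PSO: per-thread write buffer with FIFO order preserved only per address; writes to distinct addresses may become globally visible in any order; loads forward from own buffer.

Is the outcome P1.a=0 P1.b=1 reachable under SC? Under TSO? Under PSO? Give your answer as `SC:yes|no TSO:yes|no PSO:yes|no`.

outcome vector order: (P1.a,P1.b)
SC (3): 00; 01; 11
TSO (3): 00; 01; 11
PSO (4): 00; 01; 10; 11
target 01 ∈ {SC,TSO,PSO}

SC:yes TSO:yes PSO:yes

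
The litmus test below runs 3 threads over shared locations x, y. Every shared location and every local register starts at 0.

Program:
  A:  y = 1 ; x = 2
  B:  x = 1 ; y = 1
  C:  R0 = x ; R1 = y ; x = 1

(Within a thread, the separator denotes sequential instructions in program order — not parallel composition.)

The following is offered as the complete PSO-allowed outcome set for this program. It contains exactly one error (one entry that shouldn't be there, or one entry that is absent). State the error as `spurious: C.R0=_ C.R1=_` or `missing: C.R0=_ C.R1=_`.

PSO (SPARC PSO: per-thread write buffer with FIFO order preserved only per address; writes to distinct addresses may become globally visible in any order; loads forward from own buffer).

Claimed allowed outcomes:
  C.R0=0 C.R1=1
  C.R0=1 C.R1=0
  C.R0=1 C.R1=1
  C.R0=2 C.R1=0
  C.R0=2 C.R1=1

outcome vector order: (C.R0,C.R1)
PSO (6): 0/0 0/1 1/0 1/1 2/0 2/1
PSO∖claimed = {0/0}

missing: C.R0=0 C.R1=0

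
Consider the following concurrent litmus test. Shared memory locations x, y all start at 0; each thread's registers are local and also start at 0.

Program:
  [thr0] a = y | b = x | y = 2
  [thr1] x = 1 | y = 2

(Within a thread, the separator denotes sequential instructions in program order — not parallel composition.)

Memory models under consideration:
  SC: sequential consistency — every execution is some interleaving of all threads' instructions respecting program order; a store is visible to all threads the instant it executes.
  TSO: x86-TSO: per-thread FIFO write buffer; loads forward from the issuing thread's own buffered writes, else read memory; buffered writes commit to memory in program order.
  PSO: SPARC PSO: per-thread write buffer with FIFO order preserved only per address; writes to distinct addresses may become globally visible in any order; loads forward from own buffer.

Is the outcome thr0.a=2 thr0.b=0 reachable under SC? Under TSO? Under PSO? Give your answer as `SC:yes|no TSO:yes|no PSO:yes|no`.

SC:no TSO:no PSO:yes

outcome vector order: (thr0.a,thr0.b)
SC (3): 00, 01, 21
TSO (3): 00, 01, 21
PSO (4): 00, 01, 20, 21
target 20 ∈ {PSO}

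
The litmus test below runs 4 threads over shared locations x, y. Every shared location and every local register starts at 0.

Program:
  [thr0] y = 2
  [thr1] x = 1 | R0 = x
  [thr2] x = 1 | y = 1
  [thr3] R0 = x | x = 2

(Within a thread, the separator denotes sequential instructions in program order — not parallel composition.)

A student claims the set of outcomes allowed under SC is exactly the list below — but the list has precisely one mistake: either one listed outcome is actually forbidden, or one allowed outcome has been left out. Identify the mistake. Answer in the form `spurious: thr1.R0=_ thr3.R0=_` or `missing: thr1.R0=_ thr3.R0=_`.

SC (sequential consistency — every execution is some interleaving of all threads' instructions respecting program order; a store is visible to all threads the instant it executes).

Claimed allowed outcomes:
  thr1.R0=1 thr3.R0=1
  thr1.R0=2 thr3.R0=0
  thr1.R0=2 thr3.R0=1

outcome vector order: (thr1.R0,thr3.R0)
under SC → 1/0; 1/1; 2/0; 2/1
SC∖claimed = {1/0}

missing: thr1.R0=1 thr3.R0=0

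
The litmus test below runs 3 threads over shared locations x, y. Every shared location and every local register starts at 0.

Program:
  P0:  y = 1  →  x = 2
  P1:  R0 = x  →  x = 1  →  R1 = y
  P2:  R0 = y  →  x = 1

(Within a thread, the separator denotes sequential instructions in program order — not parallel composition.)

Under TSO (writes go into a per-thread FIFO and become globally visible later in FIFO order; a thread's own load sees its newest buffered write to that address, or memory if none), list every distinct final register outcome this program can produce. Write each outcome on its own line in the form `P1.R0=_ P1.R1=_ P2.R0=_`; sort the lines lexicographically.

outcome vector order: (P1.R0,P1.R1,P2.R0)
|TSO outcomes| = 9

P1.R0=0 P1.R1=0 P2.R0=0
P1.R0=0 P1.R1=0 P2.R0=1
P1.R0=0 P1.R1=1 P2.R0=0
P1.R0=0 P1.R1=1 P2.R0=1
P1.R0=1 P1.R1=0 P2.R0=0
P1.R0=1 P1.R1=1 P2.R0=0
P1.R0=1 P1.R1=1 P2.R0=1
P1.R0=2 P1.R1=1 P2.R0=0
P1.R0=2 P1.R1=1 P2.R0=1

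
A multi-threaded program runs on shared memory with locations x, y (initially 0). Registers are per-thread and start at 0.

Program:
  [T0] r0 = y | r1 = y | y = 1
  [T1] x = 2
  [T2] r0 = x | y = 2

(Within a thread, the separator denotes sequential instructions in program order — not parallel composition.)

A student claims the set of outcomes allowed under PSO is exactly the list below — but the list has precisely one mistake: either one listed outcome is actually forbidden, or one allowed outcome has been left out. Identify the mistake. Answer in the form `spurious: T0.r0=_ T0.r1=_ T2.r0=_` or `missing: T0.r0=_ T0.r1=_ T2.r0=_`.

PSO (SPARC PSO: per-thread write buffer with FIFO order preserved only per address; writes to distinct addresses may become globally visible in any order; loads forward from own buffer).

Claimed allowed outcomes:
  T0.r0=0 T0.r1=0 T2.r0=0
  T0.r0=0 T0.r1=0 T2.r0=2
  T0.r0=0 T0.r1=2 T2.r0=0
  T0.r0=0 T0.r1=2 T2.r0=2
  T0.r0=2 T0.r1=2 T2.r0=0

outcome vector order: (T0.r0,T0.r1,T2.r0)
under PSO → 0/0/0; 0/0/2; 0/2/0; 0/2/2; 2/2/0; 2/2/2
PSO∖claimed = {2/2/2}

missing: T0.r0=2 T0.r1=2 T2.r0=2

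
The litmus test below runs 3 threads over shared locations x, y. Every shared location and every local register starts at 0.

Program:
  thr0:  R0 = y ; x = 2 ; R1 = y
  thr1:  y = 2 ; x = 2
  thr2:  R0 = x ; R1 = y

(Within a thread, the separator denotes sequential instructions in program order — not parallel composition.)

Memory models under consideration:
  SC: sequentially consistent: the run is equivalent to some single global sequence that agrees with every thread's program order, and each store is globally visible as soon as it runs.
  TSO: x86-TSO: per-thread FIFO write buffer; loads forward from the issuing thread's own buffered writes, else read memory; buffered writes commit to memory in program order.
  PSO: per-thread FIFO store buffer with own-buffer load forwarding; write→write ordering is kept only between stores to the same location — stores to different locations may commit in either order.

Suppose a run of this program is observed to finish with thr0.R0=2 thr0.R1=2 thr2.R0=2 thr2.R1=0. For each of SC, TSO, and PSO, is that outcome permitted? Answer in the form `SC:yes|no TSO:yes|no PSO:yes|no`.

outcome vector order: (thr0.R0,thr0.R1,thr2.R0,thr2.R1)
SC (11): 0/0/0/0, 0/0/0/2, 0/0/2/0, 0/0/2/2, 0/2/0/0, 0/2/0/2, 0/2/2/0, 0/2/2/2, 2/2/0/0, 2/2/0/2, 2/2/2/2
TSO (11): 0/0/0/0, 0/0/0/2, 0/0/2/0, 0/0/2/2, 0/2/0/0, 0/2/0/2, 0/2/2/0, 0/2/2/2, 2/2/0/0, 2/2/0/2, 2/2/2/2
PSO (12): 0/0/0/0, 0/0/0/2, 0/0/2/0, 0/0/2/2, 0/2/0/0, 0/2/0/2, 0/2/2/0, 0/2/2/2, 2/2/0/0, 2/2/0/2, 2/2/2/0, 2/2/2/2
target 2/2/2/0 ∈ {PSO}

SC:no TSO:no PSO:yes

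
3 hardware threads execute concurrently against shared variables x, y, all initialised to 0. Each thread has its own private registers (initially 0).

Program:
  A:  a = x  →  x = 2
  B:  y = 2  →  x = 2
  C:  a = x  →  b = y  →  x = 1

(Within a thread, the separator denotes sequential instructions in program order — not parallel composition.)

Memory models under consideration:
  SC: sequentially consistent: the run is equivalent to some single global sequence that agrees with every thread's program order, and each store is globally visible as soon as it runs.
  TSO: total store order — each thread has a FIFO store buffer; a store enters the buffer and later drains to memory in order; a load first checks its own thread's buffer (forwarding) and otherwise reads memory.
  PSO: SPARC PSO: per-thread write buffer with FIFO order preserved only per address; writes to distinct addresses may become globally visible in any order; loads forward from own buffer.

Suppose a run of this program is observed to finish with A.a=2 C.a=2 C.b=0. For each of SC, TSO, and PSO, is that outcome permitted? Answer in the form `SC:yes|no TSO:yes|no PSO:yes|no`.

outcome vector order: (A.a,C.a,C.b)
[SC] allowed = {0/0/0; 0/0/2; 0/2/0; 0/2/2; 1/0/0; 1/0/2; 1/2/2; 2/0/0; 2/0/2; 2/2/2}
[TSO] allowed = {0/0/0; 0/0/2; 0/2/0; 0/2/2; 1/0/0; 1/0/2; 1/2/2; 2/0/0; 2/0/2; 2/2/2}
[PSO] allowed = {0/0/0; 0/0/2; 0/2/0; 0/2/2; 1/0/0; 1/0/2; 1/2/0; 1/2/2; 2/0/0; 2/0/2; 2/2/0; 2/2/2}
target 2/2/0 ∈ {PSO}

SC:no TSO:no PSO:yes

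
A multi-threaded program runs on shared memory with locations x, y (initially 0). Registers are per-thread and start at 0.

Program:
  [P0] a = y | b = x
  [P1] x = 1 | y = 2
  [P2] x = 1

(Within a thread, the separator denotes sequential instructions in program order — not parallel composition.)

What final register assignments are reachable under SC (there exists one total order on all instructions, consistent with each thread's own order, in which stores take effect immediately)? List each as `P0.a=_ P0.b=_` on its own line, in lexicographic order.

outcome vector order: (P0.a,P0.b)
|SC outcomes| = 3

P0.a=0 P0.b=0
P0.a=0 P0.b=1
P0.a=2 P0.b=1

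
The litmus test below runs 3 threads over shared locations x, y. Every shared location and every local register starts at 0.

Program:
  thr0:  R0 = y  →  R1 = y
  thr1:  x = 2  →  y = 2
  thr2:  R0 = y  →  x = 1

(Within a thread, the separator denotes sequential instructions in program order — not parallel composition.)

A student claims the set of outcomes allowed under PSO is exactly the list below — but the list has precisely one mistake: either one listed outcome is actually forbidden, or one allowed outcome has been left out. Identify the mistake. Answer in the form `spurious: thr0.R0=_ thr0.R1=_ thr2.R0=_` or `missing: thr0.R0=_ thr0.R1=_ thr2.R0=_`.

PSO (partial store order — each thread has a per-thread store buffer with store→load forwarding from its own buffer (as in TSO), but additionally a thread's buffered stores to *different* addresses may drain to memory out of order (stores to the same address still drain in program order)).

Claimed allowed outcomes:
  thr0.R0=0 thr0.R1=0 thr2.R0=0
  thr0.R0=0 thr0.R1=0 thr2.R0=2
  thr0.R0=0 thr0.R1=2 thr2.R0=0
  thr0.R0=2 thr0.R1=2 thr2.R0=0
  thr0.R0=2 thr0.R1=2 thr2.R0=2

missing: thr0.R0=0 thr0.R1=2 thr2.R0=2

outcome vector order: (thr0.R0,thr0.R1,thr2.R0)
under PSO → (0,0,0), (0,0,2), (0,2,0), (0,2,2), (2,2,0), (2,2,2)
PSO∖claimed = {(0,2,2)}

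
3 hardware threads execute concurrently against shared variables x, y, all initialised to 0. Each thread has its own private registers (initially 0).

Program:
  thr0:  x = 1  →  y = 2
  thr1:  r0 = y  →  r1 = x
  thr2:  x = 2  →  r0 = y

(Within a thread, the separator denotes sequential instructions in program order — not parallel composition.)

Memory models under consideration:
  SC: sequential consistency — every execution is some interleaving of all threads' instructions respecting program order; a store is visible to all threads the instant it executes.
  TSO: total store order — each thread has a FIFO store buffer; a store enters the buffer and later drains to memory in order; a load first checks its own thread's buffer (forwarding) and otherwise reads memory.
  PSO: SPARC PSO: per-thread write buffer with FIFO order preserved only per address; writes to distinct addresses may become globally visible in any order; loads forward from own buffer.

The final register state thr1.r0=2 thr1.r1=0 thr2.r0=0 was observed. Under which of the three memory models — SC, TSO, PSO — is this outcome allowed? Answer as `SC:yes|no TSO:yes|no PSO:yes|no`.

outcome vector order: (thr1.r0,thr1.r1,thr2.r0)
SC: 10 outcomes — {<0 0 0> <0 0 2> <0 1 0> <0 1 2> <0 2 0> <0 2 2> <2 1 0> <2 1 2> <2 2 0> <2 2 2>}
TSO: 10 outcomes — {<0 0 0> <0 0 2> <0 1 0> <0 1 2> <0 2 0> <0 2 2> <2 1 0> <2 1 2> <2 2 0> <2 2 2>}
PSO: 12 outcomes — {<0 0 0> <0 0 2> <0 1 0> <0 1 2> <0 2 0> <0 2 2> <2 0 0> <2 0 2> <2 1 0> <2 1 2> <2 2 0> <2 2 2>}
target <2 0 0> ∈ {PSO}

SC:no TSO:no PSO:yes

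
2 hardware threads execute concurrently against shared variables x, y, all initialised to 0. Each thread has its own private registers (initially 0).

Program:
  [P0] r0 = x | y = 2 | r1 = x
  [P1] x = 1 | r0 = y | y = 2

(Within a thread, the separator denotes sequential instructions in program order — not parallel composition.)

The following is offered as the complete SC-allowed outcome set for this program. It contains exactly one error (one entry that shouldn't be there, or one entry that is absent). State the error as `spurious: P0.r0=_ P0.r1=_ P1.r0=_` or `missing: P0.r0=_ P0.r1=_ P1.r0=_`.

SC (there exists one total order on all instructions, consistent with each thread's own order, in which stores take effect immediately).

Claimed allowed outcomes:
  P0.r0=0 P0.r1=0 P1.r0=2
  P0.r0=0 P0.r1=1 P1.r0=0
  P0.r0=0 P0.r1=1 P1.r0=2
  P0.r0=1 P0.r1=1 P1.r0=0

outcome vector order: (P0.r0,P0.r1,P1.r0)
SC (5): 0/0/2; 0/1/0; 0/1/2; 1/1/0; 1/1/2
SC∖claimed = {1/1/2}

missing: P0.r0=1 P0.r1=1 P1.r0=2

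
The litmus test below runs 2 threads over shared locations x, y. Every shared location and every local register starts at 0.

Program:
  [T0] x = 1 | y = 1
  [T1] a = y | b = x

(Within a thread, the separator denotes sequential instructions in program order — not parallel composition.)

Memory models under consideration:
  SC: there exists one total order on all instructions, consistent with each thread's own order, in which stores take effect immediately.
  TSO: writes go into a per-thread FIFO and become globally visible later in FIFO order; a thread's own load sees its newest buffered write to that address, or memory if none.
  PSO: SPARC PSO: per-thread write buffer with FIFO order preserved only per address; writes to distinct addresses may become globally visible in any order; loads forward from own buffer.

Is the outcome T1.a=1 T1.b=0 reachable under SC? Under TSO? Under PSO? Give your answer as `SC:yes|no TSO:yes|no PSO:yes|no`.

SC:no TSO:no PSO:yes

outcome vector order: (T1.a,T1.b)
under SC → 0/0 0/1 1/1
under TSO → 0/0 0/1 1/1
under PSO → 0/0 0/1 1/0 1/1
target 1/0 ∈ {PSO}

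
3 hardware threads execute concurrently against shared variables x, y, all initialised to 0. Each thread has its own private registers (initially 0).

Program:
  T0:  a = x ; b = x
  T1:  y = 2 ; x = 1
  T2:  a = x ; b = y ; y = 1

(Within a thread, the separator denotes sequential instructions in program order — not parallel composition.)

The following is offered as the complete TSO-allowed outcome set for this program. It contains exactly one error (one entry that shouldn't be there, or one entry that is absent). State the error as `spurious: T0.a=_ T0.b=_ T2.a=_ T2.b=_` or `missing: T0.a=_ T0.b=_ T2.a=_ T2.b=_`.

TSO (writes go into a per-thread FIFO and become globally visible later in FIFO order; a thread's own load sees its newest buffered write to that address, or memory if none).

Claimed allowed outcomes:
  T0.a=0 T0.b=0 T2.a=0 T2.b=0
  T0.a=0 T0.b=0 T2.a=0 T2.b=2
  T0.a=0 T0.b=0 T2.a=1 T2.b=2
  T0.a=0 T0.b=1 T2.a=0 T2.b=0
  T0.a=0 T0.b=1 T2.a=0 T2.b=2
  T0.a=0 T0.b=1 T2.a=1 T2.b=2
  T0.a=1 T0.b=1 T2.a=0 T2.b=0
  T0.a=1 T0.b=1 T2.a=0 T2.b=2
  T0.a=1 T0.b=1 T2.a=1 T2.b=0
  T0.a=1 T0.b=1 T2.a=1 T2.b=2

outcome vector order: (T0.a,T0.b,T2.a,T2.b)
[TSO] allowed = {0/0/0/0, 0/0/0/2, 0/0/1/2, 0/1/0/0, 0/1/0/2, 0/1/1/2, 1/1/0/0, 1/1/0/2, 1/1/1/2}
claimed∖TSO = {1/1/1/0}

spurious: T0.a=1 T0.b=1 T2.a=1 T2.b=0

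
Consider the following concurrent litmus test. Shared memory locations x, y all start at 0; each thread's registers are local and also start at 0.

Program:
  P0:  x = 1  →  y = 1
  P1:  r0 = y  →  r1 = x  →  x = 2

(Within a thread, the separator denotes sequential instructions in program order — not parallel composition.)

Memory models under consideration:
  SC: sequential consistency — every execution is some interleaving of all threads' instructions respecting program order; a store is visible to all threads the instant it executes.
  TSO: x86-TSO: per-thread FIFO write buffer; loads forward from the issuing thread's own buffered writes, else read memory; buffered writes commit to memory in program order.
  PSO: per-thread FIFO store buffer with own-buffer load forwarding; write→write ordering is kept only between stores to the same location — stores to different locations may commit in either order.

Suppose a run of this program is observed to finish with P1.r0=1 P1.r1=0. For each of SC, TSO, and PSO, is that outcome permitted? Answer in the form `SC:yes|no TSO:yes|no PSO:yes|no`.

SC:no TSO:no PSO:yes

outcome vector order: (P1.r0,P1.r1)
SC: 3 outcomes — {0/0; 0/1; 1/1}
TSO: 3 outcomes — {0/0; 0/1; 1/1}
PSO: 4 outcomes — {0/0; 0/1; 1/0; 1/1}
target 1/0 ∈ {PSO}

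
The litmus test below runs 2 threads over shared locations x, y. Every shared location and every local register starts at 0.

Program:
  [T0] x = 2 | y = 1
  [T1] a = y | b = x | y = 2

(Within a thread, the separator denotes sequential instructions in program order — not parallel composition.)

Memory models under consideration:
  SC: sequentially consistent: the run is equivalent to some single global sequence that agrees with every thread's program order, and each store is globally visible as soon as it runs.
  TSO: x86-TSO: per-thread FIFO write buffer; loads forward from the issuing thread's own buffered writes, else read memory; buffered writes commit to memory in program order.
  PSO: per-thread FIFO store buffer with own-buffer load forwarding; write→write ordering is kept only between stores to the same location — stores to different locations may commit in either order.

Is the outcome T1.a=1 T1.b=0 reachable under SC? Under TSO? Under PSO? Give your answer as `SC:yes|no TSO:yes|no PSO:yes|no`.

SC:no TSO:no PSO:yes

outcome vector order: (T1.a,T1.b)
SC: 3 outcomes — {00, 02, 12}
TSO: 3 outcomes — {00, 02, 12}
PSO: 4 outcomes — {00, 02, 10, 12}
target 10 ∈ {PSO}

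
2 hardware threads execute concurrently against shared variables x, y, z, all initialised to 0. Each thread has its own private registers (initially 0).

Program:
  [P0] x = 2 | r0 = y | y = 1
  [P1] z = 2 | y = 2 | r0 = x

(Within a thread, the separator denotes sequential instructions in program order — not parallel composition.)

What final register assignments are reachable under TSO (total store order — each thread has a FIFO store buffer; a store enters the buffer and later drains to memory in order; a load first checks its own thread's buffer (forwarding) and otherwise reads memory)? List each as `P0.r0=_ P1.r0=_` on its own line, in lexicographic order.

outcome vector order: (P0.r0,P1.r0)
|TSO outcomes| = 4

P0.r0=0 P1.r0=0
P0.r0=0 P1.r0=2
P0.r0=2 P1.r0=0
P0.r0=2 P1.r0=2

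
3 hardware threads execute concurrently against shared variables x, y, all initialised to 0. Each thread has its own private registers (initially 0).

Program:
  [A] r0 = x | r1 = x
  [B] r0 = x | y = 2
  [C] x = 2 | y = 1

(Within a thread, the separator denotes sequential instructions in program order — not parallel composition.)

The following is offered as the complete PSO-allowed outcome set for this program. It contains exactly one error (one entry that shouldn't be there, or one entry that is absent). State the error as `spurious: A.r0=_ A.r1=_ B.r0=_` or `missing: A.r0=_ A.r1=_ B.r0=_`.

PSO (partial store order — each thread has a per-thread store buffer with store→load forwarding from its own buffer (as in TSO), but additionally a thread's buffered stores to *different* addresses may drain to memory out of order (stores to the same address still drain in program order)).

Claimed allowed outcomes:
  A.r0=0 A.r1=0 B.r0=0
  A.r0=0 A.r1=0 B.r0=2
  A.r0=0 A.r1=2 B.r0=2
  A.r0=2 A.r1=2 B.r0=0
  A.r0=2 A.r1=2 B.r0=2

outcome vector order: (A.r0,A.r1,B.r0)
[PSO] allowed = {000, 002, 020, 022, 220, 222}
PSO∖claimed = {020}

missing: A.r0=0 A.r1=2 B.r0=0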